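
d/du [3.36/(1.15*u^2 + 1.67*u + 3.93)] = (-7.728*u - 5.6112)/(1.15*u^2 + 1.67*u + 3.93)^2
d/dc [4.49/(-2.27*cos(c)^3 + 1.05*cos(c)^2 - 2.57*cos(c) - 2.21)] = (-30.5769*cos(c)^2 + 9.429*cos(c) - 11.5393)*sin(c)/(2.27*cos(c)^3 - 1.05*cos(c)^2 + 2.57*cos(c) + 2.21)^2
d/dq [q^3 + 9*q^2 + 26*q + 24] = 3*q^2 + 18*q + 26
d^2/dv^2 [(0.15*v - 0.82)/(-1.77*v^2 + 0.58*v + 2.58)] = ((0.15*v - 0.82)*(3.54*v - 0.58)*(7.08*v - 1.16) + (1.593*v - 3.0768)*(-1.77*v^2 + 0.58*v + 2.58))/(-1.77*v^2 + 0.58*v + 2.58)^3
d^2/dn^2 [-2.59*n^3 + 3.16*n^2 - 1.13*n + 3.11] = 6.32 - 15.54*n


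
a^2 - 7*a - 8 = (a - 8)*(a + 1)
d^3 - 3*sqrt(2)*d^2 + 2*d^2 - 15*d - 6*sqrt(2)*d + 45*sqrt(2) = (d - 3)*(d + 5)*(d - 3*sqrt(2))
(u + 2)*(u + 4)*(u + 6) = u^3 + 12*u^2 + 44*u + 48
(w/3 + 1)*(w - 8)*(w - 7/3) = w^3/3 - 22*w^2/9 - 37*w/9 + 56/3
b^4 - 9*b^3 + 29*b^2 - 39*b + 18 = (b - 3)^2*(b - 2)*(b - 1)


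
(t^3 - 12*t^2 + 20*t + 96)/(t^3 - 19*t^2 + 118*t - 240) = (t + 2)/(t - 5)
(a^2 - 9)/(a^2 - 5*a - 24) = (a - 3)/(a - 8)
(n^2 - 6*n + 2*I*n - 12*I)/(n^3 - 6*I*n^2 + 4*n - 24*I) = (n - 6)/(n^2 - 8*I*n - 12)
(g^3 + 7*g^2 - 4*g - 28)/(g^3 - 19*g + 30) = (g^2 + 9*g + 14)/(g^2 + 2*g - 15)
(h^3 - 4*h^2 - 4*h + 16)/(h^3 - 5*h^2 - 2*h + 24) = (h - 2)/(h - 3)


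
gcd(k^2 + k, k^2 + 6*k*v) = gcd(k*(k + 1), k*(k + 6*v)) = k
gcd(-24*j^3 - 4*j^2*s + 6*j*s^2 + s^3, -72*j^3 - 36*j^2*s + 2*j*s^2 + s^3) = 12*j^2 + 8*j*s + s^2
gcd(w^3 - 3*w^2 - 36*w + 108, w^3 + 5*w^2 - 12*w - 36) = w^2 + 3*w - 18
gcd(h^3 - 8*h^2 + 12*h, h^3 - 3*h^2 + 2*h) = h^2 - 2*h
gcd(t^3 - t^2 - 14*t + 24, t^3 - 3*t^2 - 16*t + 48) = t^2 + t - 12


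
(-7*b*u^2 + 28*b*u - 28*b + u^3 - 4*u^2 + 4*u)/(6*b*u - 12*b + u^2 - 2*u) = (-7*b*u + 14*b + u^2 - 2*u)/(6*b + u)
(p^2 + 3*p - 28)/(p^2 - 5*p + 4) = (p + 7)/(p - 1)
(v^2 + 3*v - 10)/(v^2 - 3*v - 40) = (v - 2)/(v - 8)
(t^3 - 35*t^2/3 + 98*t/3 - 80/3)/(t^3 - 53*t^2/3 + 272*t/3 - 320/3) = (t - 2)/(t - 8)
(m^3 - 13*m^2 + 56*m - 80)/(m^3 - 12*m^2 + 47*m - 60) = (m - 4)/(m - 3)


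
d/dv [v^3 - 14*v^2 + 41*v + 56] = 3*v^2 - 28*v + 41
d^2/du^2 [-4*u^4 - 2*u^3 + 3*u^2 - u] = -48*u^2 - 12*u + 6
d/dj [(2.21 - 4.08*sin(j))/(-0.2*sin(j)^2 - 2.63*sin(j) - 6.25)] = (-0.816*sin(j)^2 + 0.884*sin(j) + 31.3123)*cos(j)/(0.04*sin(j)^4 + 1.052*sin(j)^3 + 9.4169*sin(j)^2 + 32.875*sin(j) + 39.0625)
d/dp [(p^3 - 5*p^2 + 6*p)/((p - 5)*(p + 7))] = (p^4 + 4*p^3 - 121*p^2 + 350*p - 210)/(p^4 + 4*p^3 - 66*p^2 - 140*p + 1225)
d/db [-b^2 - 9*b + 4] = -2*b - 9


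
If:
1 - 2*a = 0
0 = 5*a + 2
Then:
No Solution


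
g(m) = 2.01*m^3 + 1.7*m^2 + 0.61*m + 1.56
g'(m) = 6.03*m^2 + 3.4*m + 0.61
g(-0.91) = 0.90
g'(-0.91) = 2.51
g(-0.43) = 1.45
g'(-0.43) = 0.26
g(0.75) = 3.82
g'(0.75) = 6.55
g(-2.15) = -11.87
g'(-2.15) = 21.17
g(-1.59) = -3.19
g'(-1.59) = 10.45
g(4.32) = 197.97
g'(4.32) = 127.83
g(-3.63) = -74.40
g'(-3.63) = 67.72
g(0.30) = 1.95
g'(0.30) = 2.17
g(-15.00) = -6408.84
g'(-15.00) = 1306.36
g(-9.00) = -1331.52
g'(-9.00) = 458.44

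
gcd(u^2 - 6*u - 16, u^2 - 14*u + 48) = u - 8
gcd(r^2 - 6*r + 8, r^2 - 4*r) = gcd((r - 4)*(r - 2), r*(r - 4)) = r - 4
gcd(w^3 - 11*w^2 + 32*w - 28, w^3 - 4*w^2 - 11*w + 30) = w - 2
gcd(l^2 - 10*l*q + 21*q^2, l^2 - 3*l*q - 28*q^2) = -l + 7*q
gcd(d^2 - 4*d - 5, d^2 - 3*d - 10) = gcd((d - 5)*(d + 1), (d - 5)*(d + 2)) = d - 5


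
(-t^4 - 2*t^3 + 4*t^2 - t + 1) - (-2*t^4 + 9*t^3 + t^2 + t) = t^4 - 11*t^3 + 3*t^2 - 2*t + 1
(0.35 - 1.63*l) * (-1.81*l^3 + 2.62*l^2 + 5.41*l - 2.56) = 2.9503*l^4 - 4.9041*l^3 - 7.9013*l^2 + 6.0663*l - 0.896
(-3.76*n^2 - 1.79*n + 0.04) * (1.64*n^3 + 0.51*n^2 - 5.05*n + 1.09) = -6.1664*n^5 - 4.8532*n^4 + 18.1407*n^3 + 4.9615*n^2 - 2.1531*n + 0.0436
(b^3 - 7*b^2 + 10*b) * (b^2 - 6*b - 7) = b^5 - 13*b^4 + 45*b^3 - 11*b^2 - 70*b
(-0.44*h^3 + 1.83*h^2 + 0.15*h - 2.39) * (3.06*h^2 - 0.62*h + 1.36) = -1.3464*h^5 + 5.8726*h^4 - 1.274*h^3 - 4.9176*h^2 + 1.6858*h - 3.2504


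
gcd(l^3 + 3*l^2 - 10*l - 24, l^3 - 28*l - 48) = l^2 + 6*l + 8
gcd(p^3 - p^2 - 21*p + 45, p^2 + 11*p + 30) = p + 5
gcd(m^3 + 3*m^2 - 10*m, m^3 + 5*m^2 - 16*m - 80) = m + 5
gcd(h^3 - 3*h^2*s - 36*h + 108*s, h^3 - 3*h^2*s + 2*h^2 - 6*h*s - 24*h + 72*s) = -h^2 + 3*h*s - 6*h + 18*s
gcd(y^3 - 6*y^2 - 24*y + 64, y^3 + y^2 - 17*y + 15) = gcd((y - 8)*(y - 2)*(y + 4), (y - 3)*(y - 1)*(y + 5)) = 1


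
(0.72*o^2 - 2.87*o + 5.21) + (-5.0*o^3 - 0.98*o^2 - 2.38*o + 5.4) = -5.0*o^3 - 0.26*o^2 - 5.25*o + 10.61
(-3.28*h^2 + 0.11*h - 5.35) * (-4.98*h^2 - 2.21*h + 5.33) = 16.3344*h^4 + 6.701*h^3 + 8.9175*h^2 + 12.4098*h - 28.5155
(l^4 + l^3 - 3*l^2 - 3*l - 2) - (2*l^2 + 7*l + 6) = l^4 + l^3 - 5*l^2 - 10*l - 8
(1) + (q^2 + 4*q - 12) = q^2 + 4*q - 11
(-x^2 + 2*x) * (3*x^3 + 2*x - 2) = -3*x^5 + 6*x^4 - 2*x^3 + 6*x^2 - 4*x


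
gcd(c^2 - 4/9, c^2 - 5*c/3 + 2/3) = c - 2/3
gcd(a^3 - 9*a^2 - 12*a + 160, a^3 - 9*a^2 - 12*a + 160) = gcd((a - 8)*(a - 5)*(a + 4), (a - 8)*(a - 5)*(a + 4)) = a^3 - 9*a^2 - 12*a + 160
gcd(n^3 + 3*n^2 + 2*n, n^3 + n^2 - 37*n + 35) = 1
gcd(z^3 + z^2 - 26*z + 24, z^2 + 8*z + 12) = z + 6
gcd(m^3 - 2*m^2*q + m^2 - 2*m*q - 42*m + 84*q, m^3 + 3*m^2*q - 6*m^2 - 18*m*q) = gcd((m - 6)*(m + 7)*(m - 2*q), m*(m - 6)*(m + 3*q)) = m - 6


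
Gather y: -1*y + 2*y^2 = 2*y^2 - y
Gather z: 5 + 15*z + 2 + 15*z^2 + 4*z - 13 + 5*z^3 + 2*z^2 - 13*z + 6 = 5*z^3 + 17*z^2 + 6*z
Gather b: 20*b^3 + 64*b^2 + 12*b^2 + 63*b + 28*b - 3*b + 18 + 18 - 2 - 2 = 20*b^3 + 76*b^2 + 88*b + 32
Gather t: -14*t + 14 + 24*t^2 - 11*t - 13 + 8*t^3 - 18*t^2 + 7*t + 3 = 8*t^3 + 6*t^2 - 18*t + 4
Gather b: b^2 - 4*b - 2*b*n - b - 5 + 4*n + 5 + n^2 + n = b^2 + b*(-2*n - 5) + n^2 + 5*n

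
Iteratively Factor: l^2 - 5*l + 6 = (l - 2)*(l - 3)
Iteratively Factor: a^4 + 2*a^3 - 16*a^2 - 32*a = (a + 2)*(a^3 - 16*a) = (a + 2)*(a + 4)*(a^2 - 4*a) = (a - 4)*(a + 2)*(a + 4)*(a)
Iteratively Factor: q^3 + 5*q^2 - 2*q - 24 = (q + 4)*(q^2 + q - 6) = (q - 2)*(q + 4)*(q + 3)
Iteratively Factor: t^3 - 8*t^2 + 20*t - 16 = (t - 2)*(t^2 - 6*t + 8) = (t - 2)^2*(t - 4)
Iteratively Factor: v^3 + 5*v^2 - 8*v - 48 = (v - 3)*(v^2 + 8*v + 16) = (v - 3)*(v + 4)*(v + 4)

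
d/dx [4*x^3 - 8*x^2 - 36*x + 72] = 12*x^2 - 16*x - 36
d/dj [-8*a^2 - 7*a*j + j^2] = -7*a + 2*j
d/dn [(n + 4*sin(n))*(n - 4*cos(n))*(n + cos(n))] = -(n + 4*sin(n))*(n - 4*cos(n))*(sin(n) - 1) + (n + 4*sin(n))*(n + cos(n))*(4*sin(n) + 1) + (n - 4*cos(n))*(n + cos(n))*(4*cos(n) + 1)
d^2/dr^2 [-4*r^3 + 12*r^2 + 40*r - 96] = 24 - 24*r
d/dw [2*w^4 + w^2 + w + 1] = 8*w^3 + 2*w + 1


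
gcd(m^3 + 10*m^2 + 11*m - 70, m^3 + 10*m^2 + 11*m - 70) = m^3 + 10*m^2 + 11*m - 70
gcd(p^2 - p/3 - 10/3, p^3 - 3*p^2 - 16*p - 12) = 1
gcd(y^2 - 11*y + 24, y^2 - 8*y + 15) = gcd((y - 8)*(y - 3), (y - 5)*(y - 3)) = y - 3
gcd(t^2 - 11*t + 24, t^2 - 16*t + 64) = t - 8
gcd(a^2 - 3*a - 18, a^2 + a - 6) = a + 3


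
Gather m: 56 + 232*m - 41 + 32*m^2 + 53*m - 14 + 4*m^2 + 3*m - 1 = 36*m^2 + 288*m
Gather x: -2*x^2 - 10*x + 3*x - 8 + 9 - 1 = -2*x^2 - 7*x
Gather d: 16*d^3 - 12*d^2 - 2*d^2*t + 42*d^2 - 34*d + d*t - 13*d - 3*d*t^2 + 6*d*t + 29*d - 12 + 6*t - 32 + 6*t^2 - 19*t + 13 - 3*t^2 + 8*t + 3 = 16*d^3 + d^2*(30 - 2*t) + d*(-3*t^2 + 7*t - 18) + 3*t^2 - 5*t - 28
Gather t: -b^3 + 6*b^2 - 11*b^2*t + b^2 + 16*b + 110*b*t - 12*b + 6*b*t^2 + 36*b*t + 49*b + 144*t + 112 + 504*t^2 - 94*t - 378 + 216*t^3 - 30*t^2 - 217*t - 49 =-b^3 + 7*b^2 + 53*b + 216*t^3 + t^2*(6*b + 474) + t*(-11*b^2 + 146*b - 167) - 315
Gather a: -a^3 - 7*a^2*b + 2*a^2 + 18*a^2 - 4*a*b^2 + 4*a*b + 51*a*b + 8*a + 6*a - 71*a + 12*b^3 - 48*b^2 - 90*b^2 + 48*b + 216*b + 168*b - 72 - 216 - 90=-a^3 + a^2*(20 - 7*b) + a*(-4*b^2 + 55*b - 57) + 12*b^3 - 138*b^2 + 432*b - 378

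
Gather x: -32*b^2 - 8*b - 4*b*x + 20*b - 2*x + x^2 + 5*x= -32*b^2 + 12*b + x^2 + x*(3 - 4*b)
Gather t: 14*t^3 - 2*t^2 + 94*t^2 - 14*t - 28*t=14*t^3 + 92*t^2 - 42*t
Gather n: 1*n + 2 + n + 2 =2*n + 4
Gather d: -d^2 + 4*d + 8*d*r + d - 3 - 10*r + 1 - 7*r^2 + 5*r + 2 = -d^2 + d*(8*r + 5) - 7*r^2 - 5*r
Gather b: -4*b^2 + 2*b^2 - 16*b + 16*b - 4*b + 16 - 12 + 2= -2*b^2 - 4*b + 6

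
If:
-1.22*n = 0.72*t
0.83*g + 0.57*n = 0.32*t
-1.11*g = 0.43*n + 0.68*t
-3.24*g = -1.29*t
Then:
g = 0.00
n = 0.00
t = 0.00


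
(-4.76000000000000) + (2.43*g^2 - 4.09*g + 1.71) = 2.43*g^2 - 4.09*g - 3.05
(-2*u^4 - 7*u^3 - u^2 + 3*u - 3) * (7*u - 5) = -14*u^5 - 39*u^4 + 28*u^3 + 26*u^2 - 36*u + 15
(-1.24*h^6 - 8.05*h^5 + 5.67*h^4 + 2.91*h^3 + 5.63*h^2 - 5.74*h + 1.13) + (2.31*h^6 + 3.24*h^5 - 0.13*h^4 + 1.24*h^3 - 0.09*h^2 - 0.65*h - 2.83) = 1.07*h^6 - 4.81*h^5 + 5.54*h^4 + 4.15*h^3 + 5.54*h^2 - 6.39*h - 1.7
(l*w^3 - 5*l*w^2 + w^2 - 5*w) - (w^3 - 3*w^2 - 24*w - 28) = l*w^3 - 5*l*w^2 - w^3 + 4*w^2 + 19*w + 28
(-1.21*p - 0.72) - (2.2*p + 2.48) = -3.41*p - 3.2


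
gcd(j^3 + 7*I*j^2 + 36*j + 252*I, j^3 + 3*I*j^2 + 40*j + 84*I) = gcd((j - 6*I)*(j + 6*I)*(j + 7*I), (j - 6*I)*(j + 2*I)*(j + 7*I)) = j^2 + I*j + 42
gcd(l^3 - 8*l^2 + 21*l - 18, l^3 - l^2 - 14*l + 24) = l^2 - 5*l + 6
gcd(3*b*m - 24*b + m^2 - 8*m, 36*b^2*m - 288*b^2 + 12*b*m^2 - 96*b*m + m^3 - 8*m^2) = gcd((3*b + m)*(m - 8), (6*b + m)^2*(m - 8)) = m - 8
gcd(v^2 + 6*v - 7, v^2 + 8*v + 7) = v + 7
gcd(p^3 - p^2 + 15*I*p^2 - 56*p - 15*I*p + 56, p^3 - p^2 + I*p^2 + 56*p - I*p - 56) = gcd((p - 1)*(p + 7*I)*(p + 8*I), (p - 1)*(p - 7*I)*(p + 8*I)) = p^2 + p*(-1 + 8*I) - 8*I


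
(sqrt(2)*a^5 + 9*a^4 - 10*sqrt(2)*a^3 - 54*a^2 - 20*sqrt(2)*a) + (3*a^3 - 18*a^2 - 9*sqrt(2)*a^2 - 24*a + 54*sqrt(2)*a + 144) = sqrt(2)*a^5 + 9*a^4 - 10*sqrt(2)*a^3 + 3*a^3 - 72*a^2 - 9*sqrt(2)*a^2 - 24*a + 34*sqrt(2)*a + 144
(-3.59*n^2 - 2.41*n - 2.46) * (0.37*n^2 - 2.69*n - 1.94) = -1.3283*n^4 + 8.7654*n^3 + 12.5373*n^2 + 11.2928*n + 4.7724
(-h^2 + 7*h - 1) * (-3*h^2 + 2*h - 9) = 3*h^4 - 23*h^3 + 26*h^2 - 65*h + 9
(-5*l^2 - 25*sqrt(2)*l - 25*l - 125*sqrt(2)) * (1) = -5*l^2 - 25*sqrt(2)*l - 25*l - 125*sqrt(2)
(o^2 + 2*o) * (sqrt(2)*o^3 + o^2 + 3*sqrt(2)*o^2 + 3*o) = sqrt(2)*o^5 + o^4 + 5*sqrt(2)*o^4 + 5*o^3 + 6*sqrt(2)*o^3 + 6*o^2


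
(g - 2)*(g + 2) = g^2 - 4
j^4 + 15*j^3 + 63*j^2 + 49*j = j*(j + 1)*(j + 7)^2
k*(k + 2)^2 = k^3 + 4*k^2 + 4*k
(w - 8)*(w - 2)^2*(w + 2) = w^4 - 10*w^3 + 12*w^2 + 40*w - 64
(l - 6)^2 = l^2 - 12*l + 36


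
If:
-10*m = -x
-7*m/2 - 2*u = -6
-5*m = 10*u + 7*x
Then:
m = -12/23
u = 90/23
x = -120/23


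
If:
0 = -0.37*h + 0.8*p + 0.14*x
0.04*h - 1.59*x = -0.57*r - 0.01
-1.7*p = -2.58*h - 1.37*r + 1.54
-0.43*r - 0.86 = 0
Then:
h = 2.49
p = 1.27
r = -2.00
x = -0.65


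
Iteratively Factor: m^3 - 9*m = (m - 3)*(m^2 + 3*m) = (m - 3)*(m + 3)*(m)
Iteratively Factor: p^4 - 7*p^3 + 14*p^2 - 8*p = (p - 4)*(p^3 - 3*p^2 + 2*p) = (p - 4)*(p - 1)*(p^2 - 2*p) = p*(p - 4)*(p - 1)*(p - 2)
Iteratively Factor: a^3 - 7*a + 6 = (a + 3)*(a^2 - 3*a + 2) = (a - 2)*(a + 3)*(a - 1)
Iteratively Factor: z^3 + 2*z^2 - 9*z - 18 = (z + 2)*(z^2 - 9) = (z - 3)*(z + 2)*(z + 3)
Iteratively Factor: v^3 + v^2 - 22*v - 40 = (v - 5)*(v^2 + 6*v + 8) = (v - 5)*(v + 2)*(v + 4)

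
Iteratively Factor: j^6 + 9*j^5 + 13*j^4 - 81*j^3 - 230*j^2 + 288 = (j - 3)*(j^5 + 12*j^4 + 49*j^3 + 66*j^2 - 32*j - 96) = (j - 3)*(j + 2)*(j^4 + 10*j^3 + 29*j^2 + 8*j - 48) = (j - 3)*(j + 2)*(j + 3)*(j^3 + 7*j^2 + 8*j - 16) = (j - 3)*(j + 2)*(j + 3)*(j + 4)*(j^2 + 3*j - 4) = (j - 3)*(j + 2)*(j + 3)*(j + 4)^2*(j - 1)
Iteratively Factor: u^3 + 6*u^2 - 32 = (u + 4)*(u^2 + 2*u - 8) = (u + 4)^2*(u - 2)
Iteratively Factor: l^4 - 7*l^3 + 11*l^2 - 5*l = (l - 1)*(l^3 - 6*l^2 + 5*l) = l*(l - 1)*(l^2 - 6*l + 5) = l*(l - 5)*(l - 1)*(l - 1)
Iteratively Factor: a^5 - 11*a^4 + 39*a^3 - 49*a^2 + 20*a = (a)*(a^4 - 11*a^3 + 39*a^2 - 49*a + 20) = a*(a - 4)*(a^3 - 7*a^2 + 11*a - 5) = a*(a - 5)*(a - 4)*(a^2 - 2*a + 1) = a*(a - 5)*(a - 4)*(a - 1)*(a - 1)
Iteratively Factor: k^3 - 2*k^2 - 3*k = (k)*(k^2 - 2*k - 3) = k*(k - 3)*(k + 1)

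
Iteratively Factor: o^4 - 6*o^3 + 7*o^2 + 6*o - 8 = (o - 2)*(o^3 - 4*o^2 - o + 4) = (o - 4)*(o - 2)*(o^2 - 1) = (o - 4)*(o - 2)*(o + 1)*(o - 1)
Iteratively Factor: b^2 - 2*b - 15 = (b + 3)*(b - 5)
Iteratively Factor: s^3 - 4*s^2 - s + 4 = (s - 4)*(s^2 - 1) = (s - 4)*(s - 1)*(s + 1)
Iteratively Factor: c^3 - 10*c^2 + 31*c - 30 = (c - 2)*(c^2 - 8*c + 15) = (c - 3)*(c - 2)*(c - 5)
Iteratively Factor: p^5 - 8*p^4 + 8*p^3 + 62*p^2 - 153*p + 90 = (p - 1)*(p^4 - 7*p^3 + p^2 + 63*p - 90) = (p - 5)*(p - 1)*(p^3 - 2*p^2 - 9*p + 18) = (p - 5)*(p - 1)*(p + 3)*(p^2 - 5*p + 6) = (p - 5)*(p - 3)*(p - 1)*(p + 3)*(p - 2)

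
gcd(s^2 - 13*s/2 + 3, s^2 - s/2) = s - 1/2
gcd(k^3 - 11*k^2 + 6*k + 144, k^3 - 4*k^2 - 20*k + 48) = k - 6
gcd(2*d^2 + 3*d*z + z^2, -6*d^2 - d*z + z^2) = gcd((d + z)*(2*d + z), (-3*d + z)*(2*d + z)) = 2*d + z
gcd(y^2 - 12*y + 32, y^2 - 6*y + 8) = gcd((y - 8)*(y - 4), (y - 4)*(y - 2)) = y - 4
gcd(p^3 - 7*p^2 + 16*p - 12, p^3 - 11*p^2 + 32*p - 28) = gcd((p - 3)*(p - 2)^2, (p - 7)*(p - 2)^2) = p^2 - 4*p + 4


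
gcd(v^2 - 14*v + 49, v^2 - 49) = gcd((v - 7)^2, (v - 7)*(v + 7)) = v - 7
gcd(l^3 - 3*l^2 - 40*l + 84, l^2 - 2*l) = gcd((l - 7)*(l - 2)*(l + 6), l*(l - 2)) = l - 2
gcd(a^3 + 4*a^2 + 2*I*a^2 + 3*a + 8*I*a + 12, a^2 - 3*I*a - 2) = a - I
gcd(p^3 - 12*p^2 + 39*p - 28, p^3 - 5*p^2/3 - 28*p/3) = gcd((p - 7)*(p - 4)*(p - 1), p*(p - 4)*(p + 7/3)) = p - 4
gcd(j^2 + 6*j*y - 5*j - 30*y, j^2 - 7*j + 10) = j - 5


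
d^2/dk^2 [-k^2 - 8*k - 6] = -2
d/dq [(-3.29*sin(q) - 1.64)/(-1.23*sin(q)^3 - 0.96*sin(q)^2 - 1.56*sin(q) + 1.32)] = (-9.21885*sin(q) + 2.02335*sin(3*q) + 4.605*cos(2*q) - 11.5062)*cos(q)/(1.23*sin(q)^3 + 0.96*sin(q)^2 + 1.56*sin(q) - 1.32)^2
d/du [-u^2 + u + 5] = 1 - 2*u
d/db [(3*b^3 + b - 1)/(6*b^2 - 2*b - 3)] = (18*b^4 - 12*b^3 - 33*b^2 + 12*b - 5)/(36*b^4 - 24*b^3 - 32*b^2 + 12*b + 9)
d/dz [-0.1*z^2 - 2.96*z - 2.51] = -0.2*z - 2.96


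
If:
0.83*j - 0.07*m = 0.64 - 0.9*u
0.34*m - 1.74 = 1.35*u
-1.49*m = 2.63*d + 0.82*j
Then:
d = -2.01582217934588*u - 3.27433554392026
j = 1.20269312544295 - 0.749468462083629*u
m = 3.97058823529412*u + 5.11764705882353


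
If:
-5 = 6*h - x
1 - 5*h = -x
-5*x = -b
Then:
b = -155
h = -6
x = -31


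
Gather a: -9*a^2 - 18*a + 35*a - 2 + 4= -9*a^2 + 17*a + 2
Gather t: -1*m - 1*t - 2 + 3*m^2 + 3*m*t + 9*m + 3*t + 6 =3*m^2 + 8*m + t*(3*m + 2) + 4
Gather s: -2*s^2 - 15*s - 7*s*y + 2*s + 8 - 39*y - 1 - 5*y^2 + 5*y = -2*s^2 + s*(-7*y - 13) - 5*y^2 - 34*y + 7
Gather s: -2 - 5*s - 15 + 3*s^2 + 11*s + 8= 3*s^2 + 6*s - 9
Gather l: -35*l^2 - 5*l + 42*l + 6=-35*l^2 + 37*l + 6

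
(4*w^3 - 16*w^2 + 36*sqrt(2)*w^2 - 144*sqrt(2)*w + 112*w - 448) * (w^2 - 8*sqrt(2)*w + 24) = 4*w^5 - 16*w^4 + 4*sqrt(2)*w^4 - 368*w^3 - 16*sqrt(2)*w^3 - 32*sqrt(2)*w^2 + 1472*w^2 + 128*sqrt(2)*w + 2688*w - 10752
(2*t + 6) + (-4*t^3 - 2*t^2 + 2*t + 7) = -4*t^3 - 2*t^2 + 4*t + 13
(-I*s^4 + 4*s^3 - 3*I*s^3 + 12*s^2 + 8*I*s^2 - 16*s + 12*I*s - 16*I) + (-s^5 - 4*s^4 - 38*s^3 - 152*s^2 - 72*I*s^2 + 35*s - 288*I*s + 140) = -s^5 - 4*s^4 - I*s^4 - 34*s^3 - 3*I*s^3 - 140*s^2 - 64*I*s^2 + 19*s - 276*I*s + 140 - 16*I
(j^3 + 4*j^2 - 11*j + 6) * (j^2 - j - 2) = j^5 + 3*j^4 - 17*j^3 + 9*j^2 + 16*j - 12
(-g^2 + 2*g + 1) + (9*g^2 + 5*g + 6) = 8*g^2 + 7*g + 7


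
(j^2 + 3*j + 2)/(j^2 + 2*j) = (j + 1)/j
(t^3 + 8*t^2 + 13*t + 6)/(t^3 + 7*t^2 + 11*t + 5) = (t + 6)/(t + 5)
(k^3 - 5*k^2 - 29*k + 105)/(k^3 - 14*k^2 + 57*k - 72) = (k^2 - 2*k - 35)/(k^2 - 11*k + 24)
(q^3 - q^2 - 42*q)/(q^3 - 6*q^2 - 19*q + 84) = q*(q + 6)/(q^2 + q - 12)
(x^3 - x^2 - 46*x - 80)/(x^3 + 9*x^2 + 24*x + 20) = (x - 8)/(x + 2)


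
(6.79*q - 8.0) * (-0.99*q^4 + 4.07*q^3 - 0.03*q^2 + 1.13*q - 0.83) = -6.7221*q^5 + 35.5553*q^4 - 32.7637*q^3 + 7.9127*q^2 - 14.6757*q + 6.64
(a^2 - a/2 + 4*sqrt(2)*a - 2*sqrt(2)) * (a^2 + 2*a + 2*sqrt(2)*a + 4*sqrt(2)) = a^4 + 3*a^3/2 + 6*sqrt(2)*a^3 + 9*sqrt(2)*a^2 + 15*a^2 - 6*sqrt(2)*a + 24*a - 16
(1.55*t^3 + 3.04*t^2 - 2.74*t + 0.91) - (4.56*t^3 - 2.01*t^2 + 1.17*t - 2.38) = -3.01*t^3 + 5.05*t^2 - 3.91*t + 3.29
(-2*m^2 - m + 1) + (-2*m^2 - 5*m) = -4*m^2 - 6*m + 1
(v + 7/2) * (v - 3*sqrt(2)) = v^2 - 3*sqrt(2)*v + 7*v/2 - 21*sqrt(2)/2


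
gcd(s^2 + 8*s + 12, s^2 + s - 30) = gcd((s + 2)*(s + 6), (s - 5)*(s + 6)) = s + 6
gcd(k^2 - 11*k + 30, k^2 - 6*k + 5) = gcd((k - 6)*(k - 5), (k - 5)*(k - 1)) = k - 5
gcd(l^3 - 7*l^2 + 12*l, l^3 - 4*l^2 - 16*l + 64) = l - 4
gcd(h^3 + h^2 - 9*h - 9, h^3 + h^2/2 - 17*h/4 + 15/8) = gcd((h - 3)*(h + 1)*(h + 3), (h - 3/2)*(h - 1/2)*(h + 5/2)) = 1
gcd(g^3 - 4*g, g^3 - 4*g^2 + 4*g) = g^2 - 2*g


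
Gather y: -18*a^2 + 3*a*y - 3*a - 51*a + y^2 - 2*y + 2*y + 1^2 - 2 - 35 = -18*a^2 + 3*a*y - 54*a + y^2 - 36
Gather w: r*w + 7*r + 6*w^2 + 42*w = 7*r + 6*w^2 + w*(r + 42)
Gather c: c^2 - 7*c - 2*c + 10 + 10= c^2 - 9*c + 20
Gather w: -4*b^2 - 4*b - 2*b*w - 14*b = -4*b^2 - 2*b*w - 18*b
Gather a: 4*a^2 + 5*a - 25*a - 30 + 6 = 4*a^2 - 20*a - 24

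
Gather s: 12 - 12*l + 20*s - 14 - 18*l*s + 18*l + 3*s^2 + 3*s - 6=6*l + 3*s^2 + s*(23 - 18*l) - 8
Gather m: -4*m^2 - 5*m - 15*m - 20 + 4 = -4*m^2 - 20*m - 16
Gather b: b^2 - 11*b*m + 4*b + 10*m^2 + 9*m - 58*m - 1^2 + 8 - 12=b^2 + b*(4 - 11*m) + 10*m^2 - 49*m - 5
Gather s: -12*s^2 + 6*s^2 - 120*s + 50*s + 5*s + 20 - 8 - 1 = -6*s^2 - 65*s + 11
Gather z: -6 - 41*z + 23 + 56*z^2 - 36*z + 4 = 56*z^2 - 77*z + 21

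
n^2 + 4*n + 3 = (n + 1)*(n + 3)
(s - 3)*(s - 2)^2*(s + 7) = s^4 - 33*s^2 + 100*s - 84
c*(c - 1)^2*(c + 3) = c^4 + c^3 - 5*c^2 + 3*c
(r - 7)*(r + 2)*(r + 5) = r^3 - 39*r - 70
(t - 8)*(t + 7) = t^2 - t - 56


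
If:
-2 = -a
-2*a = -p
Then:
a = 2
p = 4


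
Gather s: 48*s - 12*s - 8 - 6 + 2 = 36*s - 12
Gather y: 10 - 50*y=10 - 50*y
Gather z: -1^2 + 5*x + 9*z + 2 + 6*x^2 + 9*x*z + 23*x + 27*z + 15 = 6*x^2 + 28*x + z*(9*x + 36) + 16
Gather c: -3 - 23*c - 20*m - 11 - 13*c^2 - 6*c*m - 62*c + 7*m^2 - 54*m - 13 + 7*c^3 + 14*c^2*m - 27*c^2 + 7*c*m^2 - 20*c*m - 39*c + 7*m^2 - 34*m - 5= 7*c^3 + c^2*(14*m - 40) + c*(7*m^2 - 26*m - 124) + 14*m^2 - 108*m - 32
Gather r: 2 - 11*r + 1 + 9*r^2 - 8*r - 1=9*r^2 - 19*r + 2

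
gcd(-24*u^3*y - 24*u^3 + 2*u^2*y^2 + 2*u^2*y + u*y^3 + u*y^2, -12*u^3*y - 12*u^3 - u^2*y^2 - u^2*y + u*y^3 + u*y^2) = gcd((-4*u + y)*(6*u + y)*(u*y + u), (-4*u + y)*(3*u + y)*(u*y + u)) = -4*u^2*y - 4*u^2 + u*y^2 + u*y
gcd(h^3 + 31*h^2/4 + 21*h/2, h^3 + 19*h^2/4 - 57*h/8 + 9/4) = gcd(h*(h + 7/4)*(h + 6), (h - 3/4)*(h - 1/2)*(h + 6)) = h + 6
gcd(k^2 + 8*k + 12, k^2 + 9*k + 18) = k + 6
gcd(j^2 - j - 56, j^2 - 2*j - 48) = j - 8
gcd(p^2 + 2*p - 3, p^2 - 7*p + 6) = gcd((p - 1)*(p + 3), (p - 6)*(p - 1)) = p - 1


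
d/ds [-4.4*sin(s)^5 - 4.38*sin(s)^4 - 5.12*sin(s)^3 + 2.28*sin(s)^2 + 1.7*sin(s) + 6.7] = (-22.0*sin(s)^4 - 17.52*sin(s)^3 - 15.36*sin(s)^2 + 4.56*sin(s) + 1.7)*cos(s)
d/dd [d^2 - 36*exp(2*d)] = 2*d - 72*exp(2*d)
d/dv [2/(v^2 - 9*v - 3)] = 2*(9 - 2*v)/(-v^2 + 9*v + 3)^2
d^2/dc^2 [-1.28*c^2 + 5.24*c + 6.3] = -2.56000000000000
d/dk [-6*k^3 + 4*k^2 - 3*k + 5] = -18*k^2 + 8*k - 3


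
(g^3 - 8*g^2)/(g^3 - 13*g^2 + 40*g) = g/(g - 5)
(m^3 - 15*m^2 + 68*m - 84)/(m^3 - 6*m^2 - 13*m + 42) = (m - 6)/(m + 3)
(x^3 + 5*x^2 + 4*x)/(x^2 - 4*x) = (x^2 + 5*x + 4)/(x - 4)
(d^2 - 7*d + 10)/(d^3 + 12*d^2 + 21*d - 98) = (d - 5)/(d^2 + 14*d + 49)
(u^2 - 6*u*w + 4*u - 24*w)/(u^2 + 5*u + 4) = (u - 6*w)/(u + 1)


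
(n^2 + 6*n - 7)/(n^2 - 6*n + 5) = (n + 7)/(n - 5)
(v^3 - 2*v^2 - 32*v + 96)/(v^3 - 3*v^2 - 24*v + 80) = (v + 6)/(v + 5)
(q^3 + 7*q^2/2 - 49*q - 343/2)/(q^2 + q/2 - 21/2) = (q^2 - 49)/(q - 3)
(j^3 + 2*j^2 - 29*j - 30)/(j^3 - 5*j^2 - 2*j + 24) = (j^3 + 2*j^2 - 29*j - 30)/(j^3 - 5*j^2 - 2*j + 24)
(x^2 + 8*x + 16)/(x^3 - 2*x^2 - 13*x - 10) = (x^2 + 8*x + 16)/(x^3 - 2*x^2 - 13*x - 10)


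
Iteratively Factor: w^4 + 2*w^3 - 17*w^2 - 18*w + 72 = (w - 3)*(w^3 + 5*w^2 - 2*w - 24) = (w - 3)*(w + 3)*(w^2 + 2*w - 8) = (w - 3)*(w + 3)*(w + 4)*(w - 2)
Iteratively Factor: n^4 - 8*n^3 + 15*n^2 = (n - 5)*(n^3 - 3*n^2) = n*(n - 5)*(n^2 - 3*n) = n*(n - 5)*(n - 3)*(n)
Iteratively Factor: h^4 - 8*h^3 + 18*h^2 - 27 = (h - 3)*(h^3 - 5*h^2 + 3*h + 9) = (h - 3)^2*(h^2 - 2*h - 3) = (h - 3)^3*(h + 1)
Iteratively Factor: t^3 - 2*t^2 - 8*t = (t - 4)*(t^2 + 2*t) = (t - 4)*(t + 2)*(t)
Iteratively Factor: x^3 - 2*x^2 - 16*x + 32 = (x - 2)*(x^2 - 16) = (x - 2)*(x + 4)*(x - 4)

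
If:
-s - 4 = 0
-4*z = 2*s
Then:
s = -4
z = 2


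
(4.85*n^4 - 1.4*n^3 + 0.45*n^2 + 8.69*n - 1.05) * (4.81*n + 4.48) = 23.3285*n^5 + 14.994*n^4 - 4.1075*n^3 + 43.8149*n^2 + 33.8807*n - 4.704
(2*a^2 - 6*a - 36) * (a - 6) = 2*a^3 - 18*a^2 + 216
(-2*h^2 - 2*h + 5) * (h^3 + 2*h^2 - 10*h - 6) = -2*h^5 - 6*h^4 + 21*h^3 + 42*h^2 - 38*h - 30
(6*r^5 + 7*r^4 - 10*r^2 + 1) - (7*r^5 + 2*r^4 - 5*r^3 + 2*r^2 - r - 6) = -r^5 + 5*r^4 + 5*r^3 - 12*r^2 + r + 7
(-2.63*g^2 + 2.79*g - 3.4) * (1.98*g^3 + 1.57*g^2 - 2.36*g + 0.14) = -5.2074*g^5 + 1.3951*g^4 + 3.8551*g^3 - 12.2906*g^2 + 8.4146*g - 0.476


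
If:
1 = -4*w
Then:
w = -1/4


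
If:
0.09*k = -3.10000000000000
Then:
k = -34.44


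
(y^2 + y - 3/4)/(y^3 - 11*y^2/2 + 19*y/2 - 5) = (4*y^2 + 4*y - 3)/(2*(2*y^3 - 11*y^2 + 19*y - 10))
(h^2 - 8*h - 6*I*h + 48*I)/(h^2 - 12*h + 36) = (h^2 - 8*h - 6*I*h + 48*I)/(h^2 - 12*h + 36)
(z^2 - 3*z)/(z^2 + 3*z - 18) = z/(z + 6)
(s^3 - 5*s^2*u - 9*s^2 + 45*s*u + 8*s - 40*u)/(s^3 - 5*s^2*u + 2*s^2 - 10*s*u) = (s^2 - 9*s + 8)/(s*(s + 2))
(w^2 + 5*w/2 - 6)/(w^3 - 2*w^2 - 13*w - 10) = (-w^2 - 5*w/2 + 6)/(-w^3 + 2*w^2 + 13*w + 10)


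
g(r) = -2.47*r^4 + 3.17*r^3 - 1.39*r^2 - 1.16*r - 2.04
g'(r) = -9.88*r^3 + 9.51*r^2 - 2.78*r - 1.16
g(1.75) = -14.50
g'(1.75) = -29.85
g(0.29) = -2.43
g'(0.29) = -1.41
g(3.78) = -359.34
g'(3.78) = -409.41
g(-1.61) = -33.60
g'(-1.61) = 69.20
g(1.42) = -7.46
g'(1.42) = -14.22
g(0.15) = -2.24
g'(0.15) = -1.40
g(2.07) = -27.63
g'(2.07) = -53.80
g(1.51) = -8.89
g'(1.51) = -17.69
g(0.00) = -2.04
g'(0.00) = -1.16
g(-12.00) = -56883.96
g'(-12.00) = 18474.28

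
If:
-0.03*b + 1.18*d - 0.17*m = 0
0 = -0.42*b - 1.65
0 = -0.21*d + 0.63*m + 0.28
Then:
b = -3.93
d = -0.17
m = -0.50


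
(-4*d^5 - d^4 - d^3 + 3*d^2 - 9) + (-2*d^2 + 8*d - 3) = -4*d^5 - d^4 - d^3 + d^2 + 8*d - 12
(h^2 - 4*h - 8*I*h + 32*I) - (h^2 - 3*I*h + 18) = -4*h - 5*I*h - 18 + 32*I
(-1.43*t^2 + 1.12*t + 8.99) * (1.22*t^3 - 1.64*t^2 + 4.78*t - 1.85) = -1.7446*t^5 + 3.7116*t^4 + 2.2956*t^3 - 6.7445*t^2 + 40.9002*t - 16.6315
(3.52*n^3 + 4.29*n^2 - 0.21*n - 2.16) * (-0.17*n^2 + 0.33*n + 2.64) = -0.5984*n^5 + 0.4323*n^4 + 10.7442*n^3 + 11.6235*n^2 - 1.2672*n - 5.7024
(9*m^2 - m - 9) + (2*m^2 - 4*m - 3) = 11*m^2 - 5*m - 12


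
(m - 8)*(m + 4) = m^2 - 4*m - 32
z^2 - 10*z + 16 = (z - 8)*(z - 2)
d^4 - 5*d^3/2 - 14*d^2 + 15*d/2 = d*(d - 5)*(d - 1/2)*(d + 3)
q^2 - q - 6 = (q - 3)*(q + 2)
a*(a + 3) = a^2 + 3*a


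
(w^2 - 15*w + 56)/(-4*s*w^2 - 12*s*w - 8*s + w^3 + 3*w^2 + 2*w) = (-w^2 + 15*w - 56)/(4*s*w^2 + 12*s*w + 8*s - w^3 - 3*w^2 - 2*w)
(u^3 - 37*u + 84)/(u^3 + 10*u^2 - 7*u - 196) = (u - 3)/(u + 7)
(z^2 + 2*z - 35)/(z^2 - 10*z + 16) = (z^2 + 2*z - 35)/(z^2 - 10*z + 16)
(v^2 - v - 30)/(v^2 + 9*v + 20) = (v - 6)/(v + 4)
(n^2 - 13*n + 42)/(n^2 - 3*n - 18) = (n - 7)/(n + 3)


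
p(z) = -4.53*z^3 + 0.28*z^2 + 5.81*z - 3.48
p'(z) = -13.59*z^2 + 0.56*z + 5.81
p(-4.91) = 510.96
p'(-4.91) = -324.57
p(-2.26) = 37.11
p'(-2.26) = -64.87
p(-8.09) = 2366.36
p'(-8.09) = -888.16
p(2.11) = -32.53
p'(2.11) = -53.51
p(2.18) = -36.42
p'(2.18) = -57.55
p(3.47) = -169.22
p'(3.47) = -155.88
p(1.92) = -23.36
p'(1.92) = -43.21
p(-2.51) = 55.33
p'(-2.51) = -81.21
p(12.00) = -7721.28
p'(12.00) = -1944.43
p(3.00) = -105.84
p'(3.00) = -114.82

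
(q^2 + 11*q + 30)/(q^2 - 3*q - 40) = (q + 6)/(q - 8)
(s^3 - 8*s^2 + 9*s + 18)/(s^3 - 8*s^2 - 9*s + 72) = (s^2 - 5*s - 6)/(s^2 - 5*s - 24)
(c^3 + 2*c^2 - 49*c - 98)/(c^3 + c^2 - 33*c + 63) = (c^2 - 5*c - 14)/(c^2 - 6*c + 9)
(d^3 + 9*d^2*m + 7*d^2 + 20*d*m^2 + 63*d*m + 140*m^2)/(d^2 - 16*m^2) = (d^2 + 5*d*m + 7*d + 35*m)/(d - 4*m)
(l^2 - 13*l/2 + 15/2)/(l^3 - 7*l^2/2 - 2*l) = (-2*l^2 + 13*l - 15)/(l*(-2*l^2 + 7*l + 4))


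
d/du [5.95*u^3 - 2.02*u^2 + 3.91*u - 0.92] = 17.85*u^2 - 4.04*u + 3.91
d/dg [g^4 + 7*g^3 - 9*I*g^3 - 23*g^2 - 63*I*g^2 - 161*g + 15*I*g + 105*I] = 4*g^3 + g^2*(21 - 27*I) + g*(-46 - 126*I) - 161 + 15*I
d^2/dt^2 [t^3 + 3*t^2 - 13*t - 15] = 6*t + 6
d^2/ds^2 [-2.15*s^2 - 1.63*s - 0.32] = -4.30000000000000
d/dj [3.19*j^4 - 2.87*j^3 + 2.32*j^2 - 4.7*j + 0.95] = 12.76*j^3 - 8.61*j^2 + 4.64*j - 4.7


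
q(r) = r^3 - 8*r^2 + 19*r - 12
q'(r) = 3*r^2 - 16*r + 19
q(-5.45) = -515.05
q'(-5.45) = 195.31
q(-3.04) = -171.79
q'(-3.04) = 95.36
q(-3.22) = -189.51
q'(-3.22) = 101.63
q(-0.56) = -25.32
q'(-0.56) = 28.90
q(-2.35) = -113.81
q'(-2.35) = 73.17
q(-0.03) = -12.58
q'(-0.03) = 19.48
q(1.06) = 0.34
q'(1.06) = 5.41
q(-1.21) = -48.47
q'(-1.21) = 42.75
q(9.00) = 240.00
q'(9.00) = 118.00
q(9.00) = 240.00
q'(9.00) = 118.00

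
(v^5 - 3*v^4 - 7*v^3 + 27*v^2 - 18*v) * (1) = v^5 - 3*v^4 - 7*v^3 + 27*v^2 - 18*v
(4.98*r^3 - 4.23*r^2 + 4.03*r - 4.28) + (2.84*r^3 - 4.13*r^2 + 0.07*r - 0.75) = 7.82*r^3 - 8.36*r^2 + 4.1*r - 5.03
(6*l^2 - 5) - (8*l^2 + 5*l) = -2*l^2 - 5*l - 5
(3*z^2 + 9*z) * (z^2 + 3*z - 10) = 3*z^4 + 18*z^3 - 3*z^2 - 90*z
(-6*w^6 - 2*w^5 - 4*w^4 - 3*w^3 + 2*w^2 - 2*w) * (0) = 0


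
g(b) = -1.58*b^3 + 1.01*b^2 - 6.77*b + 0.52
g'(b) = -4.74*b^2 + 2.02*b - 6.77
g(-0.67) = 5.98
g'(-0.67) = -10.25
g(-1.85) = 26.51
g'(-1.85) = -26.73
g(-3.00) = 72.58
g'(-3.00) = -55.49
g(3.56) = -82.07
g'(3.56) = -59.65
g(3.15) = -60.17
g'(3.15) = -47.44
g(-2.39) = 44.04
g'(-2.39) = -38.67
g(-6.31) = 480.41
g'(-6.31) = -208.24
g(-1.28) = 14.15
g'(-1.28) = -17.12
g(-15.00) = 5661.82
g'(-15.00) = -1103.57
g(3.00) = -53.36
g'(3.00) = -43.37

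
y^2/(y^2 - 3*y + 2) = y^2/(y^2 - 3*y + 2)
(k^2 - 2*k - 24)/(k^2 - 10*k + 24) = (k + 4)/(k - 4)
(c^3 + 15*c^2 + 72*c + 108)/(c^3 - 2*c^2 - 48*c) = (c^2 + 9*c + 18)/(c*(c - 8))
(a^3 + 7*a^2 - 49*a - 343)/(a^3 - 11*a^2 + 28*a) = (a^2 + 14*a + 49)/(a*(a - 4))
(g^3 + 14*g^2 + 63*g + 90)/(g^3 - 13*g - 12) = (g^2 + 11*g + 30)/(g^2 - 3*g - 4)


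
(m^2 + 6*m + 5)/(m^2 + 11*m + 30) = (m + 1)/(m + 6)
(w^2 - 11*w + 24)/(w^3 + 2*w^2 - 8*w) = (w^2 - 11*w + 24)/(w*(w^2 + 2*w - 8))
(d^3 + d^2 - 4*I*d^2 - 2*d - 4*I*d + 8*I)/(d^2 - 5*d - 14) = (d^2 - d*(1 + 4*I) + 4*I)/(d - 7)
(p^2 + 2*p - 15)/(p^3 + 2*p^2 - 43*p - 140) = (p - 3)/(p^2 - 3*p - 28)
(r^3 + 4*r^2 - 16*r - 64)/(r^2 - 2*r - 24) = (r^2 - 16)/(r - 6)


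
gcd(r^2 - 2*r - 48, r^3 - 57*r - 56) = r - 8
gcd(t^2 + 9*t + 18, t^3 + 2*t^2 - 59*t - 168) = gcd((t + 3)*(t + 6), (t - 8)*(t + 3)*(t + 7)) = t + 3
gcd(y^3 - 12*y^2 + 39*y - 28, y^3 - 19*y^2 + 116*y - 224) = y^2 - 11*y + 28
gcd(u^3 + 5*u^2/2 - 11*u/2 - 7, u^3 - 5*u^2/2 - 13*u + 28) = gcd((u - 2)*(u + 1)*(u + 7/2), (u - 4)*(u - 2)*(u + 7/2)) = u^2 + 3*u/2 - 7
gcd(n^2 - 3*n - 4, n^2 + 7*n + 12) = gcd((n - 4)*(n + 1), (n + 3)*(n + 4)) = 1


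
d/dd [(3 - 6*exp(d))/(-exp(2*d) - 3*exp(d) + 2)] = (-6*exp(2*d) + 6*exp(d) - 3)*exp(d)/(exp(4*d) + 6*exp(3*d) + 5*exp(2*d) - 12*exp(d) + 4)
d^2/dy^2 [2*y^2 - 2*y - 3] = 4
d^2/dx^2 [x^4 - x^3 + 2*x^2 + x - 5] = 12*x^2 - 6*x + 4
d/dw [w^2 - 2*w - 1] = 2*w - 2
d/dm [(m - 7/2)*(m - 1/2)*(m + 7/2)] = 3*m^2 - m - 49/4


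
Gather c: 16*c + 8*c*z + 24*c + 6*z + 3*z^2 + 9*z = c*(8*z + 40) + 3*z^2 + 15*z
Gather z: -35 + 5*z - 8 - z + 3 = 4*z - 40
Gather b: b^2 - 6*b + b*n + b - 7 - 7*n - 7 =b^2 + b*(n - 5) - 7*n - 14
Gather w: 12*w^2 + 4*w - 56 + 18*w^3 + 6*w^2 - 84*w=18*w^3 + 18*w^2 - 80*w - 56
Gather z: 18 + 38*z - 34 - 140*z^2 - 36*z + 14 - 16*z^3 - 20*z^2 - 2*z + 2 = -16*z^3 - 160*z^2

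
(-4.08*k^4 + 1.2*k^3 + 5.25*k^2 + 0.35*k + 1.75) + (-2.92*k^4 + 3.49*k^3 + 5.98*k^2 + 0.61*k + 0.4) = -7.0*k^4 + 4.69*k^3 + 11.23*k^2 + 0.96*k + 2.15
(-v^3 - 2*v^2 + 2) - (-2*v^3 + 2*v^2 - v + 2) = v^3 - 4*v^2 + v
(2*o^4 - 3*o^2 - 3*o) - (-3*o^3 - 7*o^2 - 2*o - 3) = 2*o^4 + 3*o^3 + 4*o^2 - o + 3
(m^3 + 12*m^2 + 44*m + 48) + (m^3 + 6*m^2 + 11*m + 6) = 2*m^3 + 18*m^2 + 55*m + 54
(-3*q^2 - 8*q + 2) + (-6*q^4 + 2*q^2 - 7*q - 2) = -6*q^4 - q^2 - 15*q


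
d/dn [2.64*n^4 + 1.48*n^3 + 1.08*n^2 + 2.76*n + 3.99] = 10.56*n^3 + 4.44*n^2 + 2.16*n + 2.76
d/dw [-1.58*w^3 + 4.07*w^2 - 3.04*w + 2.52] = -4.74*w^2 + 8.14*w - 3.04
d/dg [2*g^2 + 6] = 4*g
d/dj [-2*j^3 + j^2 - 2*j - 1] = -6*j^2 + 2*j - 2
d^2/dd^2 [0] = 0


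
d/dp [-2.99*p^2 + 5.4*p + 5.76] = 5.4 - 5.98*p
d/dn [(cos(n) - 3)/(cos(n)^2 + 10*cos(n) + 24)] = (cos(n)^2 - 6*cos(n) - 54)*sin(n)/(cos(n)^2 + 10*cos(n) + 24)^2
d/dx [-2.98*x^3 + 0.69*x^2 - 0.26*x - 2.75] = -8.94*x^2 + 1.38*x - 0.26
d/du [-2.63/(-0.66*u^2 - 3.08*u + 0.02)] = (-3.4716*u - 8.1004)/(0.66*u^2 + 3.08*u - 0.02)^2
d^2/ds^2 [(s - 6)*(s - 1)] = 2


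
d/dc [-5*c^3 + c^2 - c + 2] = -15*c^2 + 2*c - 1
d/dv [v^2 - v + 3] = 2*v - 1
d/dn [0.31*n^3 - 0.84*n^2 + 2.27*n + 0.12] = 0.93*n^2 - 1.68*n + 2.27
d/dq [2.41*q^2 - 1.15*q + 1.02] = 4.82*q - 1.15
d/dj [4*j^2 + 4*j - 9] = 8*j + 4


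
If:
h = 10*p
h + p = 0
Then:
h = 0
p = 0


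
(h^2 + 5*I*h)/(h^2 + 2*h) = (h + 5*I)/(h + 2)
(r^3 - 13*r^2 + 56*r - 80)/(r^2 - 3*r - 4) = (r^2 - 9*r + 20)/(r + 1)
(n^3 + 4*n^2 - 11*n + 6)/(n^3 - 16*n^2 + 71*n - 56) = (n^2 + 5*n - 6)/(n^2 - 15*n + 56)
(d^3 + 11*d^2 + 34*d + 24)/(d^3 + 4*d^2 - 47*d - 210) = (d^2 + 5*d + 4)/(d^2 - 2*d - 35)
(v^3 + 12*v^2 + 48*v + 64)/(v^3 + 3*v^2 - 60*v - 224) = (v^2 + 8*v + 16)/(v^2 - v - 56)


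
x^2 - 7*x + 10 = (x - 5)*(x - 2)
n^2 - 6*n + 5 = (n - 5)*(n - 1)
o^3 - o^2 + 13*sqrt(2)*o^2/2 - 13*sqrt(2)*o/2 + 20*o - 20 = (o - 1)*(o + 5*sqrt(2)/2)*(o + 4*sqrt(2))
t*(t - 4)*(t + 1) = t^3 - 3*t^2 - 4*t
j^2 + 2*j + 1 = (j + 1)^2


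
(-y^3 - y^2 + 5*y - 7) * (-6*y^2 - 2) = 6*y^5 + 6*y^4 - 28*y^3 + 44*y^2 - 10*y + 14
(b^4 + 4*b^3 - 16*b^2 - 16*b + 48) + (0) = b^4 + 4*b^3 - 16*b^2 - 16*b + 48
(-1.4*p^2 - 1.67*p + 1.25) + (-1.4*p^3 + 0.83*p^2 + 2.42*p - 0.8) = -1.4*p^3 - 0.57*p^2 + 0.75*p + 0.45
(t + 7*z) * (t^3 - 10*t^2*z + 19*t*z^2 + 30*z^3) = t^4 - 3*t^3*z - 51*t^2*z^2 + 163*t*z^3 + 210*z^4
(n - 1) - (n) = -1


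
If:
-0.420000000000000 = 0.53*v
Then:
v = -0.79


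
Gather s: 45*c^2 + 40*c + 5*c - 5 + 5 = 45*c^2 + 45*c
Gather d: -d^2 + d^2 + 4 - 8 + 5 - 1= 0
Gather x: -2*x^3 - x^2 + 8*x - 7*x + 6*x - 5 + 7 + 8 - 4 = -2*x^3 - x^2 + 7*x + 6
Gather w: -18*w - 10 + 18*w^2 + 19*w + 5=18*w^2 + w - 5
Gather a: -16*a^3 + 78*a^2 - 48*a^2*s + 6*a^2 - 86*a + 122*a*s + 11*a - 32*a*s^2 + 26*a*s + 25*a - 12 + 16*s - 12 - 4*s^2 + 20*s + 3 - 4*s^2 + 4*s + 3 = -16*a^3 + a^2*(84 - 48*s) + a*(-32*s^2 + 148*s - 50) - 8*s^2 + 40*s - 18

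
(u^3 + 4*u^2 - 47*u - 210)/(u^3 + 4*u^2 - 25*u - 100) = (u^2 - u - 42)/(u^2 - u - 20)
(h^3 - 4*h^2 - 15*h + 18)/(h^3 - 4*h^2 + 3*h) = (h^2 - 3*h - 18)/(h*(h - 3))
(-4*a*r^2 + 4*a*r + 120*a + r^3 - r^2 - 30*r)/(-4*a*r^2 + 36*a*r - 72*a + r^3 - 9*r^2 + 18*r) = (r + 5)/(r - 3)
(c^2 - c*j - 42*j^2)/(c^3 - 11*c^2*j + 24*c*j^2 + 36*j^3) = (c^2 - c*j - 42*j^2)/(c^3 - 11*c^2*j + 24*c*j^2 + 36*j^3)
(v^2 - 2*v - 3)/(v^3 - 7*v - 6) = 1/(v + 2)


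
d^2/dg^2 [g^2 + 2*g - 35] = 2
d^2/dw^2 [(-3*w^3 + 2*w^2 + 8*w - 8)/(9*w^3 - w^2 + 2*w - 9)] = 2*(135*w^6 + 2106*w^5 - 5670*w^4 + 1593*w^3 + 3540*w^2 - 2841*w + 346)/(729*w^9 - 243*w^8 + 513*w^7 - 2296*w^6 + 600*w^5 - 1011*w^4 + 2303*w^3 - 351*w^2 + 486*w - 729)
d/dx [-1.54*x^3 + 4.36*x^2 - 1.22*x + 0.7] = -4.62*x^2 + 8.72*x - 1.22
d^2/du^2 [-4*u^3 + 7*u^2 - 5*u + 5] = 14 - 24*u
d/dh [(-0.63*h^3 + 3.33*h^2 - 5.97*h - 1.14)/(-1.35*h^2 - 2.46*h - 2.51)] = (0.8505*h^4 + 3.0996*h^3 - 11.5074*h^2 - 19.7946*h + 12.1803)/(1.8225*h^4 + 6.642*h^3 + 12.8286*h^2 + 12.3492*h + 6.3001)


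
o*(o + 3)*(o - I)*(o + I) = o^4 + 3*o^3 + o^2 + 3*o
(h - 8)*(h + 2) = h^2 - 6*h - 16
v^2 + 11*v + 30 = (v + 5)*(v + 6)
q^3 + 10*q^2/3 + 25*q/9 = q*(q + 5/3)^2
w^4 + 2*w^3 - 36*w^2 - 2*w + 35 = (w - 5)*(w - 1)*(w + 1)*(w + 7)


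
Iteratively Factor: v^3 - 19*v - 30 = (v + 3)*(v^2 - 3*v - 10) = (v - 5)*(v + 3)*(v + 2)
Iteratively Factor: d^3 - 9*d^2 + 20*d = (d - 5)*(d^2 - 4*d) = d*(d - 5)*(d - 4)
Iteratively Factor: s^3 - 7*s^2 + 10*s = (s)*(s^2 - 7*s + 10) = s*(s - 2)*(s - 5)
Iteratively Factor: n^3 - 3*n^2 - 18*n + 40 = (n - 2)*(n^2 - n - 20) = (n - 2)*(n + 4)*(n - 5)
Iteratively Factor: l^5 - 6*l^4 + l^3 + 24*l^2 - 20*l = (l)*(l^4 - 6*l^3 + l^2 + 24*l - 20) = l*(l - 1)*(l^3 - 5*l^2 - 4*l + 20) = l*(l - 2)*(l - 1)*(l^2 - 3*l - 10) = l*(l - 5)*(l - 2)*(l - 1)*(l + 2)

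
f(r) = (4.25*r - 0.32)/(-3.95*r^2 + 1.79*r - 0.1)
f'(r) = (4.25*r - 0.32)*(7.9*r - 1.79)/(-3.95*r^2 + 1.79*r - 0.1)^2 + 4.25/(-3.95*r^2 + 1.79*r - 0.1) = (16.7875*r^2 - 2.528*r + 0.1478)/(15.6025*r^4 - 14.141*r^3 + 3.9941*r^2 - 0.358*r + 0.01)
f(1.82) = -0.75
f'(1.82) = 0.52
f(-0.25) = 1.74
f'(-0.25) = 2.90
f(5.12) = -0.23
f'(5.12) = 0.05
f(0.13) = 3.53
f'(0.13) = 23.65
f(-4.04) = 0.24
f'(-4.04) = 0.06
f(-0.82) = 0.90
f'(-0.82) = 0.76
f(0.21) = 5.63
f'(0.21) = 34.54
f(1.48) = -0.98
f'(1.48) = 0.89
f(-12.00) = 0.09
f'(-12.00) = 0.01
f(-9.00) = 0.11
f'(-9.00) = 0.01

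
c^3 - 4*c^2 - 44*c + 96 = (c - 8)*(c - 2)*(c + 6)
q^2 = q^2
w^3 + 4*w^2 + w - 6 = (w - 1)*(w + 2)*(w + 3)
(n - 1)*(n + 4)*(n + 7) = n^3 + 10*n^2 + 17*n - 28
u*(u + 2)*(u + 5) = u^3 + 7*u^2 + 10*u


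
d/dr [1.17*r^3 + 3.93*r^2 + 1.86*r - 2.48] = 3.51*r^2 + 7.86*r + 1.86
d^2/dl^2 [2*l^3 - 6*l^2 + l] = 12*l - 12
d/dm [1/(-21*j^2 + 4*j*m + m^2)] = 2*(-2*j - m)/(-21*j^2 + 4*j*m + m^2)^2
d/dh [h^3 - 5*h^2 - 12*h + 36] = 3*h^2 - 10*h - 12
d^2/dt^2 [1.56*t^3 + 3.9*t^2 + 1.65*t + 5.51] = 9.36*t + 7.8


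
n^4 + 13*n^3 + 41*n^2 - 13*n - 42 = (n - 1)*(n + 1)*(n + 6)*(n + 7)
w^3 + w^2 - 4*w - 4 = (w - 2)*(w + 1)*(w + 2)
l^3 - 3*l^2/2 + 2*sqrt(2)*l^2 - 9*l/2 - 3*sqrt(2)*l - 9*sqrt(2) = (l - 3)*(l + 3/2)*(l + 2*sqrt(2))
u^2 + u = u*(u + 1)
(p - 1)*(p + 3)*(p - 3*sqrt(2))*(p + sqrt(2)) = p^4 - 2*sqrt(2)*p^3 + 2*p^3 - 9*p^2 - 4*sqrt(2)*p^2 - 12*p + 6*sqrt(2)*p + 18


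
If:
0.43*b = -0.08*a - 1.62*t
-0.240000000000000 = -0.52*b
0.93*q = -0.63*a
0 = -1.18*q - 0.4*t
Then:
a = -0.06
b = 0.46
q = 0.04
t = -0.12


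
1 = 1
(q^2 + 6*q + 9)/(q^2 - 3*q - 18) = (q + 3)/(q - 6)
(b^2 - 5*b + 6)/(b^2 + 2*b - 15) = (b - 2)/(b + 5)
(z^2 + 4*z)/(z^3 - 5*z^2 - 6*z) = (z + 4)/(z^2 - 5*z - 6)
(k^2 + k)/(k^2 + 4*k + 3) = k/(k + 3)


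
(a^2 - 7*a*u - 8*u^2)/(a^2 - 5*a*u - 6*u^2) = (-a + 8*u)/(-a + 6*u)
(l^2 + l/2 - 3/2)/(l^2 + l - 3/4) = 2*(l - 1)/(2*l - 1)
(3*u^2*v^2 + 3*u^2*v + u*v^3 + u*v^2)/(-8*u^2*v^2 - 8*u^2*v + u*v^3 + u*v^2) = (-3*u - v)/(8*u - v)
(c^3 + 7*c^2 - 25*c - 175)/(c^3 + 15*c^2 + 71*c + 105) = (c - 5)/(c + 3)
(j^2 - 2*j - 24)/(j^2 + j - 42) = (j + 4)/(j + 7)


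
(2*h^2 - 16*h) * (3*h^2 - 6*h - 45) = 6*h^4 - 60*h^3 + 6*h^2 + 720*h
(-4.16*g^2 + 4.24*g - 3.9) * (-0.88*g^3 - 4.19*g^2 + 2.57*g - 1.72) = 3.6608*g^5 + 13.6992*g^4 - 25.0248*g^3 + 34.393*g^2 - 17.3158*g + 6.708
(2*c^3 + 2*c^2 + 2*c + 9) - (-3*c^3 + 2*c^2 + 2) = 5*c^3 + 2*c + 7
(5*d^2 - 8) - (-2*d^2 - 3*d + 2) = 7*d^2 + 3*d - 10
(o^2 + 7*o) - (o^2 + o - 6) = 6*o + 6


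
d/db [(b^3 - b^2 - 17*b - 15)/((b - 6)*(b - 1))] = (b^4 - 14*b^3 + 42*b^2 + 18*b - 207)/(b^4 - 14*b^3 + 61*b^2 - 84*b + 36)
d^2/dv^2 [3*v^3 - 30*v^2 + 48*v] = 18*v - 60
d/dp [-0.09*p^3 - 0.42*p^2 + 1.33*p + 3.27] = -0.27*p^2 - 0.84*p + 1.33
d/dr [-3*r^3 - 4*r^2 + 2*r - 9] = -9*r^2 - 8*r + 2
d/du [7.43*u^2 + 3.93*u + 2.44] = 14.86*u + 3.93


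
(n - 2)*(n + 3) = n^2 + n - 6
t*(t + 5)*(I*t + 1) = I*t^3 + t^2 + 5*I*t^2 + 5*t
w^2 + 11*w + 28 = (w + 4)*(w + 7)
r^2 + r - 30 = (r - 5)*(r + 6)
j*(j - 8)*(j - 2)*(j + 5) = j^4 - 5*j^3 - 34*j^2 + 80*j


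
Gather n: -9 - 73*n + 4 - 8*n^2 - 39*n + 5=-8*n^2 - 112*n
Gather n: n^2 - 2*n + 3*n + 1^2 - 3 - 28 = n^2 + n - 30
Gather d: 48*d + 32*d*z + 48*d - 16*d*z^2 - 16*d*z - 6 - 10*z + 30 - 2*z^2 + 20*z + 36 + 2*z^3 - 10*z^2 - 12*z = d*(-16*z^2 + 16*z + 96) + 2*z^3 - 12*z^2 - 2*z + 60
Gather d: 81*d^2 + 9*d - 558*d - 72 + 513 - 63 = 81*d^2 - 549*d + 378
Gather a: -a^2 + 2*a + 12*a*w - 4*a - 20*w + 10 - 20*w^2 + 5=-a^2 + a*(12*w - 2) - 20*w^2 - 20*w + 15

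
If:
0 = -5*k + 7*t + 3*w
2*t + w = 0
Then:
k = -w/10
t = -w/2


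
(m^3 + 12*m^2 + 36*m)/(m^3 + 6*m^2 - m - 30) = m*(m^2 + 12*m + 36)/(m^3 + 6*m^2 - m - 30)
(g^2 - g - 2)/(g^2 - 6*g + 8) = (g + 1)/(g - 4)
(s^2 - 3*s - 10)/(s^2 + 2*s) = (s - 5)/s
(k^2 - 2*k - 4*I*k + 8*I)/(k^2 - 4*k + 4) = (k - 4*I)/(k - 2)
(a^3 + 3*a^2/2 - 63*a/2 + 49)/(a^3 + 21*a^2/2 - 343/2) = (a - 2)/(a + 7)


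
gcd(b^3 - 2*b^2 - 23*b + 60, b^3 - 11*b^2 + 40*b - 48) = b^2 - 7*b + 12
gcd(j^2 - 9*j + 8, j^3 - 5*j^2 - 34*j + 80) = j - 8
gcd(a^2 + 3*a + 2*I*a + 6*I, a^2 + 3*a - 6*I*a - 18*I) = a + 3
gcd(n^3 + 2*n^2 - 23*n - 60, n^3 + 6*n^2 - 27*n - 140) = n^2 - n - 20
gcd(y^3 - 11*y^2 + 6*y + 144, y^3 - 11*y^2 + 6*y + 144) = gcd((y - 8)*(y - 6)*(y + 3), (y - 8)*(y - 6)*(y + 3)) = y^3 - 11*y^2 + 6*y + 144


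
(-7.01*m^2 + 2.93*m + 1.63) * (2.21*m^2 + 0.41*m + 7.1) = -15.4921*m^4 + 3.6012*m^3 - 44.9674*m^2 + 21.4713*m + 11.573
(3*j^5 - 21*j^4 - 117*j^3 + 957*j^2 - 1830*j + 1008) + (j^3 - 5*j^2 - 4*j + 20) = 3*j^5 - 21*j^4 - 116*j^3 + 952*j^2 - 1834*j + 1028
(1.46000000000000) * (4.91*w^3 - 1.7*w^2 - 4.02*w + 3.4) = 7.1686*w^3 - 2.482*w^2 - 5.8692*w + 4.964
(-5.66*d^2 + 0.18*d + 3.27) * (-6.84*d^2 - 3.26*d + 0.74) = 38.7144*d^4 + 17.2204*d^3 - 27.142*d^2 - 10.527*d + 2.4198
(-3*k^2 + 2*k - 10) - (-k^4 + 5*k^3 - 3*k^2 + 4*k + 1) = k^4 - 5*k^3 - 2*k - 11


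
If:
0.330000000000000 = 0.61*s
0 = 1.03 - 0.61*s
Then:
No Solution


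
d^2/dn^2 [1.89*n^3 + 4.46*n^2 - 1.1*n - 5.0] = 11.34*n + 8.92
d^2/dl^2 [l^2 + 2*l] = 2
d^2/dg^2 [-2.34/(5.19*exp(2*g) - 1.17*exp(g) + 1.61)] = (-2.34*(10.38*exp(g) - 1.17)*(20.76*exp(g) - 2.34)*exp(g) + (48.5784*exp(g) - 2.7378)*(5.19*exp(2*g) - 1.17*exp(g) + 1.61))*exp(g)/(5.19*exp(2*g) - 1.17*exp(g) + 1.61)^3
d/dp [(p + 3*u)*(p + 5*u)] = 2*p + 8*u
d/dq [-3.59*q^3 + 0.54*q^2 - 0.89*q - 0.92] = -10.77*q^2 + 1.08*q - 0.89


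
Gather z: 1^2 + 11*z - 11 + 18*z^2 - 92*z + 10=18*z^2 - 81*z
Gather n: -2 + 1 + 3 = 2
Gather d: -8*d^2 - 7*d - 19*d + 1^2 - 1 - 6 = -8*d^2 - 26*d - 6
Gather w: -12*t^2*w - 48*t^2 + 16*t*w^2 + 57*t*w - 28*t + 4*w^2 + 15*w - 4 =-48*t^2 - 28*t + w^2*(16*t + 4) + w*(-12*t^2 + 57*t + 15) - 4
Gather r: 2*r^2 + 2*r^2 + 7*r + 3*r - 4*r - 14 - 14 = 4*r^2 + 6*r - 28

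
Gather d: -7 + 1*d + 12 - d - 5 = 0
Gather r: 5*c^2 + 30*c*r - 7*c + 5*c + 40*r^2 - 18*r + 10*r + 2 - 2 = 5*c^2 - 2*c + 40*r^2 + r*(30*c - 8)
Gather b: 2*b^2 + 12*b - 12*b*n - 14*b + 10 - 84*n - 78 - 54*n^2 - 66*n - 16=2*b^2 + b*(-12*n - 2) - 54*n^2 - 150*n - 84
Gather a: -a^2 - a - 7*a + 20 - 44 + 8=-a^2 - 8*a - 16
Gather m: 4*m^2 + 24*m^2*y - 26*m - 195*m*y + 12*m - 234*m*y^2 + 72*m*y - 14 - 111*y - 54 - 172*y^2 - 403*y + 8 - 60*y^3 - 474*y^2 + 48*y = m^2*(24*y + 4) + m*(-234*y^2 - 123*y - 14) - 60*y^3 - 646*y^2 - 466*y - 60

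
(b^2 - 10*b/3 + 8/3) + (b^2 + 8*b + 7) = 2*b^2 + 14*b/3 + 29/3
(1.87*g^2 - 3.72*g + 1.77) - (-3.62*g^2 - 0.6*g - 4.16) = 5.49*g^2 - 3.12*g + 5.93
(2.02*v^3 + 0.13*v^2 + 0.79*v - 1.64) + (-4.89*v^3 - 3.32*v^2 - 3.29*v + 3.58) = -2.87*v^3 - 3.19*v^2 - 2.5*v + 1.94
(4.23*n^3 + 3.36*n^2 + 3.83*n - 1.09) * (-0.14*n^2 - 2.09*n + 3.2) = -0.5922*n^5 - 9.3111*n^4 + 5.9774*n^3 + 2.8999*n^2 + 14.5341*n - 3.488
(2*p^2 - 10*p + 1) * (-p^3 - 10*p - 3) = -2*p^5 + 10*p^4 - 21*p^3 + 94*p^2 + 20*p - 3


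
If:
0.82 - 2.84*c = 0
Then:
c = 0.29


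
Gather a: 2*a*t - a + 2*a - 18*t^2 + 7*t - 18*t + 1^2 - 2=a*(2*t + 1) - 18*t^2 - 11*t - 1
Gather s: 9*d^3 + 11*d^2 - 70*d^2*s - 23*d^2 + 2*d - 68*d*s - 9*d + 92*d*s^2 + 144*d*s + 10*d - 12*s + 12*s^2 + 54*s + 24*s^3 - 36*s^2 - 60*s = 9*d^3 - 12*d^2 + 3*d + 24*s^3 + s^2*(92*d - 24) + s*(-70*d^2 + 76*d - 18)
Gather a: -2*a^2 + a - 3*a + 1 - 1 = -2*a^2 - 2*a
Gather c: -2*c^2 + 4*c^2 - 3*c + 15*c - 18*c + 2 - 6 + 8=2*c^2 - 6*c + 4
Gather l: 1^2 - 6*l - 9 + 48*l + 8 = 42*l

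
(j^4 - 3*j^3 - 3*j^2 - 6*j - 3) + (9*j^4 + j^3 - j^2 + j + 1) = 10*j^4 - 2*j^3 - 4*j^2 - 5*j - 2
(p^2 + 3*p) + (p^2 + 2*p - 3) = 2*p^2 + 5*p - 3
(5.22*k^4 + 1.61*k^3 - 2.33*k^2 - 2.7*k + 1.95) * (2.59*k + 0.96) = 13.5198*k^5 + 9.1811*k^4 - 4.4891*k^3 - 9.2298*k^2 + 2.4585*k + 1.872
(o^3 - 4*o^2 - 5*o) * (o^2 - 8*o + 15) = o^5 - 12*o^4 + 42*o^3 - 20*o^2 - 75*o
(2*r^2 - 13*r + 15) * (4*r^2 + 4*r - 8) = 8*r^4 - 44*r^3 - 8*r^2 + 164*r - 120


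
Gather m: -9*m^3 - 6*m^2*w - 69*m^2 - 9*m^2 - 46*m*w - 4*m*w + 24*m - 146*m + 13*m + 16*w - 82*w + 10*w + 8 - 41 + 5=-9*m^3 + m^2*(-6*w - 78) + m*(-50*w - 109) - 56*w - 28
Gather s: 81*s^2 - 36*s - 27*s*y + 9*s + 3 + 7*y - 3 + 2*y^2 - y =81*s^2 + s*(-27*y - 27) + 2*y^2 + 6*y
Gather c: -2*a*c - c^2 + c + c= -c^2 + c*(2 - 2*a)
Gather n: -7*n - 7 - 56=-7*n - 63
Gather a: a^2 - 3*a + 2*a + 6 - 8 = a^2 - a - 2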